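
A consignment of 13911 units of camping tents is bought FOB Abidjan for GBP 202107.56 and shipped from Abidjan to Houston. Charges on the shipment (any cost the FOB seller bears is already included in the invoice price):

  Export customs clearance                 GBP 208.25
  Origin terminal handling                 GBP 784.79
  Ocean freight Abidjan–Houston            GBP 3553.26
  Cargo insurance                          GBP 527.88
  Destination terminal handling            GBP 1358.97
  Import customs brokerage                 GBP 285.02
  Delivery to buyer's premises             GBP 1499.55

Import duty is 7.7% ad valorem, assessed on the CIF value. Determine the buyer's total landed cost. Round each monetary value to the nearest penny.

FOB: the seller bears costs until goods are on board at the origin port; the buyer bears freight, insurance and all costs thereafter.
Already in the invoice (seller's account under FOB): export clearance, origin terminal — exclude.
CIF value = FOB price + freight + insurance = 202107.56 + 3553.26 + 527.88 = 206188.70
Import duty = 206188.70 × 7.7% = 15876.53
Buyer bears: freight 3553.26 + insurance 527.88 + destination terminal 1358.97 + brokerage 285.02 + delivery 1499.55 + duty 15876.53 = 23101.21
Landed cost = invoice 202107.56 + 23101.21 = 225208.77

Total landed cost: GBP 225208.77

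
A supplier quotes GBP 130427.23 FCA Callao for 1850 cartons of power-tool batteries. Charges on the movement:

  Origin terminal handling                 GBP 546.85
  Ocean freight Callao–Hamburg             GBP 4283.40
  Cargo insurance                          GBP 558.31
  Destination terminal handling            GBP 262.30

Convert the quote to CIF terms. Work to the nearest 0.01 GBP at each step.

CIF price: GBP 135815.79

Not relevant to the conversion: destination terminal — on the buyer under both terms; not part of either seller's price.
From FCA to CIF, the seller additionally bears: origin terminal, freight, insurance.
CIF price = 130427.23 + 546.85 + 4283.40 + 558.31 = 135815.79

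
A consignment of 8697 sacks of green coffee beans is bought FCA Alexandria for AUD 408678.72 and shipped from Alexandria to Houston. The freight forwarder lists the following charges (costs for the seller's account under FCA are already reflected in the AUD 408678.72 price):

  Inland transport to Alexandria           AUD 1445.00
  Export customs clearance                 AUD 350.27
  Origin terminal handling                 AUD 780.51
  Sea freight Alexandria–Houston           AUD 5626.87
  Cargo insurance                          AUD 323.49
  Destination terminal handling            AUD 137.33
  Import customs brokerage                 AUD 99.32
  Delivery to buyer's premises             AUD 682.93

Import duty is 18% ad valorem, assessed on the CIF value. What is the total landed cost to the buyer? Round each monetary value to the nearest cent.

Total landed cost: AUD 491102.90

FCA: the seller delivers export-cleared goods to the carrier; the buyer bears costs from that point.
Already in the invoice (seller's account under FCA): inland to port, export clearance — exclude.
CIF value = FCA price + origin terminal + freight + insurance = 408678.72 + 780.51 + 5626.87 + 323.49 = 415409.59
Import duty = 415409.59 × 18% = 74773.73
Buyer bears: origin terminal 780.51 + freight 5626.87 + insurance 323.49 + destination terminal 137.33 + brokerage 99.32 + delivery 682.93 + duty 74773.73 = 82424.18
Landed cost = invoice 408678.72 + 82424.18 = 491102.90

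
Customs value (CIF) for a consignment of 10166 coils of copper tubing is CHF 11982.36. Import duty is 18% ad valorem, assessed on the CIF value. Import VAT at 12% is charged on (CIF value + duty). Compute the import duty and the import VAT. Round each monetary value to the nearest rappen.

Import duty = 11982.36 × 18% = 2156.82
VAT base = CIF + duty = 11982.36 + 2156.82 = 14139.18
Import VAT = 14139.18 × 12% = 1696.70

Import duty: CHF 2156.82; import VAT: CHF 1696.70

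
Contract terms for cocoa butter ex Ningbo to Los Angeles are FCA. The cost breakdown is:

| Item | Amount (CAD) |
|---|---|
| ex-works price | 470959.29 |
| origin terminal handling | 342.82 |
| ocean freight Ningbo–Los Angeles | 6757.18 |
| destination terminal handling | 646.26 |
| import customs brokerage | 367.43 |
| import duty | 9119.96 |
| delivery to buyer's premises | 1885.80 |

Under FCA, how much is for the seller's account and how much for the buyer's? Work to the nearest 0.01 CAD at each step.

Seller: CAD 470959.29; buyer: CAD 19119.45

FCA: the seller delivers export-cleared goods to the carrier; the buyer bears costs from that point.
Seller's account: goods 470959.29 = 470959.29
Buyer's account: origin terminal 342.82 + freight 6757.18 + destination terminal 646.26 + brokerage 367.43 + duty 9119.96 + delivery 1885.80 = 19119.45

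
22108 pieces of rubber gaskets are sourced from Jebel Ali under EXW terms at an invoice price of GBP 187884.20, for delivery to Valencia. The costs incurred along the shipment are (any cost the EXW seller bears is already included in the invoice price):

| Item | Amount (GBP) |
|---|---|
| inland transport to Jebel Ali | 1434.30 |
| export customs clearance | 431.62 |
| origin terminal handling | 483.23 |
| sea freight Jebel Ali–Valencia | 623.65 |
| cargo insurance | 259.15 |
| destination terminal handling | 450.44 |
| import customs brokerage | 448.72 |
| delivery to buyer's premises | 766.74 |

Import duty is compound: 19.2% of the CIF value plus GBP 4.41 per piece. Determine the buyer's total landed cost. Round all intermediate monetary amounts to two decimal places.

Total landed cost: GBP 326972.63

EXW: the seller makes goods available at their premises; the buyer bears all onward costs.
CIF value = EXW price + inland to port + export clearance + origin terminal + freight + insurance = 187884.20 + 1434.30 + 431.62 + 483.23 + 623.65 + 259.15 = 191116.15
Ad valorem component: 191116.15 × 19.2% = 36694.30
Specific component: 22108 × 4.41 = 97496.28
Import duty = 36694.30 + 97496.28 = 134190.58
Buyer bears: inland to port 1434.30 + export clearance 431.62 + origin terminal 483.23 + freight 623.65 + insurance 259.15 + destination terminal 450.44 + brokerage 448.72 + delivery 766.74 + duty 134190.58 = 139088.43
Landed cost = invoice 187884.20 + 139088.43 = 326972.63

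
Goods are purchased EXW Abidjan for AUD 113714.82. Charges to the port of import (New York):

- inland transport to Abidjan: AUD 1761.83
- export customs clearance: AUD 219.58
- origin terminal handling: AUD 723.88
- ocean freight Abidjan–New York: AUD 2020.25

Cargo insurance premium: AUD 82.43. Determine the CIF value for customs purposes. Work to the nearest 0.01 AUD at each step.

CIF = EXW price + pre-shipment costs + freight + insurance
CIF = 113714.82 + 1761.83 + 219.58 + 723.88 + 2020.25 + 82.43 = 118522.79

CIF value: AUD 118522.79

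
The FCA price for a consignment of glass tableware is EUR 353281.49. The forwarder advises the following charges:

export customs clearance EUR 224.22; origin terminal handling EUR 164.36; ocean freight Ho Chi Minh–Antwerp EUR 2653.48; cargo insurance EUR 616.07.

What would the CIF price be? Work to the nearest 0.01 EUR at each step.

Not relevant to the conversion: export clearance — on the seller under both FCA and CIF; already in the FCA price and stays in the CIF price.
From FCA to CIF, the seller additionally bears: origin terminal, freight, insurance.
CIF price = 353281.49 + 164.36 + 2653.48 + 616.07 = 356715.40

CIF price: EUR 356715.40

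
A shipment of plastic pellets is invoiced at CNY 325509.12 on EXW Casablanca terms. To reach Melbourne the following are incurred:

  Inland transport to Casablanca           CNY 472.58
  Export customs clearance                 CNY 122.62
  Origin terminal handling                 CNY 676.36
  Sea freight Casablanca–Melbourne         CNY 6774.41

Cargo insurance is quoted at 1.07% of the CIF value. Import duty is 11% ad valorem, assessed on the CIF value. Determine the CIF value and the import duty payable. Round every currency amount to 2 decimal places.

CIF value: CNY 337162.73; import duty: CNY 37087.90

Let C be the CIF value. C = EXW price + pre-shipment costs + freight + 1.07% × C
C − 1.07% × C = 325509.12 + 472.58 + 122.62 + 676.36 + 6774.41
0.9893 × C = 333555.09
C = 333555.09 / 0.9893 = 337162.73
Insurance premium = 1.07% × 337162.73 = 3607.64
Import duty = 337162.73 × 11% = 37087.90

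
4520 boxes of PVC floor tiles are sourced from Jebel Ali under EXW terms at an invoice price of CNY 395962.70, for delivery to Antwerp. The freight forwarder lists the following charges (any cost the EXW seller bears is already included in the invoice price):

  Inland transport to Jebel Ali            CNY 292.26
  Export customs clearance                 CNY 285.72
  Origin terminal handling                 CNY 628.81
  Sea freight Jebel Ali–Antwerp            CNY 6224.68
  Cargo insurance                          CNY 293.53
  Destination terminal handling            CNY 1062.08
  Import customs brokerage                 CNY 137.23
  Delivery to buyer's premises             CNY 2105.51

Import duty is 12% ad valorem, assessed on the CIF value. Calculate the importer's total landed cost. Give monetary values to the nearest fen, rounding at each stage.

Total landed cost: CNY 455435.04

EXW: the seller makes goods available at their premises; the buyer bears all onward costs.
CIF value = EXW price + inland to port + export clearance + origin terminal + freight + insurance = 395962.70 + 292.26 + 285.72 + 628.81 + 6224.68 + 293.53 = 403687.70
Import duty = 403687.70 × 12% = 48442.52
Buyer bears: inland to port 292.26 + export clearance 285.72 + origin terminal 628.81 + freight 6224.68 + insurance 293.53 + destination terminal 1062.08 + brokerage 137.23 + delivery 2105.51 + duty 48442.52 = 59472.34
Landed cost = invoice 395962.70 + 59472.34 = 455435.04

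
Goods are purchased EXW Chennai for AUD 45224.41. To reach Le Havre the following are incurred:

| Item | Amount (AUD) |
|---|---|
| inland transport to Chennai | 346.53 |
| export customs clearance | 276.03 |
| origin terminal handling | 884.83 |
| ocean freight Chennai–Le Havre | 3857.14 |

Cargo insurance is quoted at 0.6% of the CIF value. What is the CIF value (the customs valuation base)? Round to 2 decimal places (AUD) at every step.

CIF value: AUD 50894.31

Let C be the CIF value. C = EXW price + pre-shipment costs + freight + 0.6% × C
C − 0.6% × C = 45224.41 + 346.53 + 276.03 + 884.83 + 3857.14
0.994 × C = 50588.94
C = 50588.94 / 0.994 = 50894.31
Insurance premium = 0.6% × 50894.31 = 305.37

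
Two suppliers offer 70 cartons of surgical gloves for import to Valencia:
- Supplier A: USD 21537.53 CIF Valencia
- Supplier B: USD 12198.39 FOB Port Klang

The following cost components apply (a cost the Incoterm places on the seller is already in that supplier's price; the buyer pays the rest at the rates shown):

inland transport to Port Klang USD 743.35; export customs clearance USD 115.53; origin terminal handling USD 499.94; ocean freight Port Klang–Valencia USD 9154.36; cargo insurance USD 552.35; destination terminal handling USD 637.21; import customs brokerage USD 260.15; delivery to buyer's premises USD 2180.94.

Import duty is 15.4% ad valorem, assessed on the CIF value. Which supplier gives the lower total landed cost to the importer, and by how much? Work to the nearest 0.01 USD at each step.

Supplier A is cheaper by USD 424.18

Supplier A (CIF):
The CIF price already equals the CIF value: 21537.53
Import duty = 21537.53 × 15.4% = 3316.78
Buyer bears (A): 637.21 + 260.15 + 2180.94 = 3078.30
Landed cost (A) = invoice 21537.53 + 3078.30 + duty 3316.78 = 27932.61
Supplier B (FOB):
CIF value = FOB price + freight + insurance = 12198.39 + 9154.36 + 552.35 = 21905.10
Import duty = 21905.10 × 15.4% = 3373.39
Buyer bears (B): 9154.36 + 552.35 + 637.21 + 260.15 + 2180.94 = 12785.01
Landed cost (B) = invoice 12198.39 + 12785.01 + duty 3373.39 = 28356.79
Difference = |27932.61 − 28356.79| = 424.18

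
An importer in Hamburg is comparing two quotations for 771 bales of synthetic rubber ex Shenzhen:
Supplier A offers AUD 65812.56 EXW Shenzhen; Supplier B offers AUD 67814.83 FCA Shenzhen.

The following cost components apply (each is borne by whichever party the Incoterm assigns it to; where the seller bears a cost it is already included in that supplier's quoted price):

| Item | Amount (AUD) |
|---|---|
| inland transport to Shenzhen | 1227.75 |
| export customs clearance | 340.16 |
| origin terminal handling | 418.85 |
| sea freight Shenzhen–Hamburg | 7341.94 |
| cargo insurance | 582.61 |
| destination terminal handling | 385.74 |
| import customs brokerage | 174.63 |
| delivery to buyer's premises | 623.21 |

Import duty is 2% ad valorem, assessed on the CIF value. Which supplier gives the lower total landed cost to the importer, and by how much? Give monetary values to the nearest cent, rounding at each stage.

Supplier A (EXW):
CIF value = EXW price + inland to port + export clearance + origin terminal + freight + insurance = 65812.56 + 1227.75 + 340.16 + 418.85 + 7341.94 + 582.61 = 75723.87
Import duty = 75723.87 × 2% = 1514.48
Buyer bears (A): 1227.75 + 340.16 + 418.85 + 7341.94 + 582.61 + 385.74 + 174.63 + 623.21 = 11094.89
Landed cost (A) = invoice 65812.56 + 11094.89 + duty 1514.48 = 78421.93
Supplier B (FCA):
CIF value = FCA price + origin terminal + freight + insurance = 67814.83 + 418.85 + 7341.94 + 582.61 = 76158.23
Import duty = 76158.23 × 2% = 1523.16
Buyer bears (B): 418.85 + 7341.94 + 582.61 + 385.74 + 174.63 + 623.21 = 9526.98
Landed cost (B) = invoice 67814.83 + 9526.98 + duty 1523.16 = 78864.97
Difference = |78421.93 − 78864.97| = 443.04

Supplier A is cheaper by AUD 443.04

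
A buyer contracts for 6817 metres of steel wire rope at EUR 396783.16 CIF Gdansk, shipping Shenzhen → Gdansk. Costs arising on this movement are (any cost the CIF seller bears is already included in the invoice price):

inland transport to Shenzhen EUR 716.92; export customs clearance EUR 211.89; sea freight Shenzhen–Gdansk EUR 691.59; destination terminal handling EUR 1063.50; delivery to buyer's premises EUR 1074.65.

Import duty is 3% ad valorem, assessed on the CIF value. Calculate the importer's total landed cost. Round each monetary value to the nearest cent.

Total landed cost: EUR 410824.80

CIF: the seller pays costs through ocean freight and marine insurance to the destination port.
Already in the invoice (seller's account under CIF): inland to port, export clearance, freight — exclude.
The CIF price already equals the CIF value: 396783.16
Import duty = 396783.16 × 3% = 11903.49
Buyer bears: destination terminal 1063.50 + delivery 1074.65 + duty 11903.49 = 14041.64
Landed cost = invoice 396783.16 + 14041.64 = 410824.80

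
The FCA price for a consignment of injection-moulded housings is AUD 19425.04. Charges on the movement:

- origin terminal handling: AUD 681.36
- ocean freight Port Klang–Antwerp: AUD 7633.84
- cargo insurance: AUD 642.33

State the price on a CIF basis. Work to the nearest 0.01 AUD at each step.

From FCA to CIF, the seller additionally bears: origin terminal, freight, insurance.
CIF price = 19425.04 + 681.36 + 7633.84 + 642.33 = 28382.57

CIF price: AUD 28382.57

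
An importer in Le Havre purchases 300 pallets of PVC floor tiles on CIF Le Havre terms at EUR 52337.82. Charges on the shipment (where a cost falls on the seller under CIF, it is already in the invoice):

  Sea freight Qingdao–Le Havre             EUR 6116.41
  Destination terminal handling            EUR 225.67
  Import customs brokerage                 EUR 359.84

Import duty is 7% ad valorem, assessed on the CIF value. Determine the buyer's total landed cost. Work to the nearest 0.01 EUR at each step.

Total landed cost: EUR 56586.98

CIF: the seller pays costs through ocean freight and marine insurance to the destination port.
Already in the invoice (seller's account under CIF): freight — exclude.
The CIF price already equals the CIF value: 52337.82
Import duty = 52337.82 × 7% = 3663.65
Buyer bears: destination terminal 225.67 + brokerage 359.84 + duty 3663.65 = 4249.16
Landed cost = invoice 52337.82 + 4249.16 = 56586.98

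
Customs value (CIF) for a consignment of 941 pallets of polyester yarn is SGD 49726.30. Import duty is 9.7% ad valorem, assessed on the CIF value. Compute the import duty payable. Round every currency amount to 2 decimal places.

Import duty = 49726.30 × 9.7% = 4823.45

Import duty: SGD 4823.45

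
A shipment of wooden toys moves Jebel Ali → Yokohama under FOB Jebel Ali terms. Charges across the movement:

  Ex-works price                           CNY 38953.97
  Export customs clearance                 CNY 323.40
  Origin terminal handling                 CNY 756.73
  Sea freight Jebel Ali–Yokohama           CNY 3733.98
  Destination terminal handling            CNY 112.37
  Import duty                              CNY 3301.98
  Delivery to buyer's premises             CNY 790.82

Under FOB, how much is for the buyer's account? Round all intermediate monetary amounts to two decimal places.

Buyer's account: CNY 7939.15

FOB: the seller bears costs until goods are on board at the origin port; the buyer bears freight, insurance and all costs thereafter.
Seller's account: goods 38953.97 + export clearance 323.40 + origin terminal 756.73 = 40034.10
Buyer's account: freight 3733.98 + destination terminal 112.37 + duty 3301.98 + delivery 790.82 = 7939.15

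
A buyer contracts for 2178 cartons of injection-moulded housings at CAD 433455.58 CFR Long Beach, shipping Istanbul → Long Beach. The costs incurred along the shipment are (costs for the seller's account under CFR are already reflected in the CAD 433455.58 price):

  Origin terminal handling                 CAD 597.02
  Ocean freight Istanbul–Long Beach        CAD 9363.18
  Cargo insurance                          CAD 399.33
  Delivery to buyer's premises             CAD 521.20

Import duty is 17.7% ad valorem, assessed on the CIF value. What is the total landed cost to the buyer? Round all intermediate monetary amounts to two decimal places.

CFR: the seller pays costs through ocean freight to the destination port, but not insurance.
Already in the invoice (seller's account under CFR): origin terminal, freight — exclude.
CIF value = CFR price + insurance = 433455.58 + 399.33 = 433854.91
Import duty = 433854.91 × 17.7% = 76792.32
Buyer bears: insurance 399.33 + delivery 521.20 + duty 76792.32 = 77712.85
Landed cost = invoice 433455.58 + 77712.85 = 511168.43

Total landed cost: CAD 511168.43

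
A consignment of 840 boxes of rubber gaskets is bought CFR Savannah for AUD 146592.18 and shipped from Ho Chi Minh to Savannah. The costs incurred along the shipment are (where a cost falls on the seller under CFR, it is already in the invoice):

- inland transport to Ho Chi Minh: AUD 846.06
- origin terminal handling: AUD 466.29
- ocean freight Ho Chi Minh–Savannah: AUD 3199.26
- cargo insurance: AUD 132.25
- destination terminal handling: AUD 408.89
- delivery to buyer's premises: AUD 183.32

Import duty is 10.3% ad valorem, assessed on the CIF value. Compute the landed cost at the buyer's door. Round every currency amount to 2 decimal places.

Total landed cost: AUD 162429.26

CFR: the seller pays costs through ocean freight to the destination port, but not insurance.
Already in the invoice (seller's account under CFR): inland to port, origin terminal, freight — exclude.
CIF value = CFR price + insurance = 146592.18 + 132.25 = 146724.43
Import duty = 146724.43 × 10.3% = 15112.62
Buyer bears: insurance 132.25 + destination terminal 408.89 + delivery 183.32 + duty 15112.62 = 15837.08
Landed cost = invoice 146592.18 + 15837.08 = 162429.26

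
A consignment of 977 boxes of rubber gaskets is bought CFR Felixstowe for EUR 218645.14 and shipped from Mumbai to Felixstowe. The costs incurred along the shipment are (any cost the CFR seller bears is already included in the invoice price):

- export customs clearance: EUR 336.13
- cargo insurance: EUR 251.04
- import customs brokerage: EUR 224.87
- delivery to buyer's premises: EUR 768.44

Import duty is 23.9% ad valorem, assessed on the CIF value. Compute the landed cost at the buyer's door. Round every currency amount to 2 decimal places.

Total landed cost: EUR 272205.68

CFR: the seller pays costs through ocean freight to the destination port, but not insurance.
Already in the invoice (seller's account under CFR): export clearance — exclude.
CIF value = CFR price + insurance = 218645.14 + 251.04 = 218896.18
Import duty = 218896.18 × 23.9% = 52316.19
Buyer bears: insurance 251.04 + brokerage 224.87 + delivery 768.44 + duty 52316.19 = 53560.54
Landed cost = invoice 218645.14 + 53560.54 = 272205.68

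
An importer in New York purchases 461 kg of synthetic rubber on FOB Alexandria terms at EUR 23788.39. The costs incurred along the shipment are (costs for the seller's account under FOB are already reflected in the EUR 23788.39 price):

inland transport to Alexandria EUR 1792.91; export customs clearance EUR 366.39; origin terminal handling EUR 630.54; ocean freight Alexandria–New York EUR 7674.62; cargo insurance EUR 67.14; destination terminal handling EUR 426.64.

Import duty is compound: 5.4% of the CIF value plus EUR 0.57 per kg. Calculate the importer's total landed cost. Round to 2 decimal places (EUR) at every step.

FOB: the seller bears costs until goods are on board at the origin port; the buyer bears freight, insurance and all costs thereafter.
Already in the invoice (seller's account under FOB): inland to port, export clearance, origin terminal — exclude.
CIF value = FOB price + freight + insurance = 23788.39 + 7674.62 + 67.14 = 31530.15
Ad valorem component: 31530.15 × 5.4% = 1702.63
Specific component: 461 × 0.57 = 262.77
Import duty = 1702.63 + 262.77 = 1965.40
Buyer bears: freight 7674.62 + insurance 67.14 + destination terminal 426.64 + duty 1965.40 = 10133.80
Landed cost = invoice 23788.39 + 10133.80 = 33922.19

Total landed cost: EUR 33922.19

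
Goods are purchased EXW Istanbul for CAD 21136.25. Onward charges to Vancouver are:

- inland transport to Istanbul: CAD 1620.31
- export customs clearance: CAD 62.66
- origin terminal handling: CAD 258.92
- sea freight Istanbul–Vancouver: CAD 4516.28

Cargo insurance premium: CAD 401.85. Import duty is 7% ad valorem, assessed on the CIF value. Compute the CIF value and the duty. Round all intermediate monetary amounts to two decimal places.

CIF value: CAD 27996.27; import duty: CAD 1959.74

CIF = EXW price + pre-shipment costs + freight + insurance
CIF = 21136.25 + 1620.31 + 62.66 + 258.92 + 4516.28 + 401.85 = 27996.27
Import duty = 27996.27 × 7% = 1959.74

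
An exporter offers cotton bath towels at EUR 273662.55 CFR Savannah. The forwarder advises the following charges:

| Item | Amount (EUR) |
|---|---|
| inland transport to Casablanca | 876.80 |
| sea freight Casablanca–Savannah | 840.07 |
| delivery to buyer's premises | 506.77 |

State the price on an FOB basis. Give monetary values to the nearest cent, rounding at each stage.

Not relevant to the conversion: inland to port — on the seller under both CFR and FOB; already in the CFR price and stays in the FOB price. delivery — on the buyer under both terms; not part of either seller's price.
From CFR to FOB, the seller no longer bears: freight.
FOB price = 273662.55 − 840.07 = 272822.48

FOB price: EUR 272822.48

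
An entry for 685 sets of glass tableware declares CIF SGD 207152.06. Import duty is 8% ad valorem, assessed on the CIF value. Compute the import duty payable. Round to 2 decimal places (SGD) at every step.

Import duty = 207152.06 × 8% = 16572.16

Import duty: SGD 16572.16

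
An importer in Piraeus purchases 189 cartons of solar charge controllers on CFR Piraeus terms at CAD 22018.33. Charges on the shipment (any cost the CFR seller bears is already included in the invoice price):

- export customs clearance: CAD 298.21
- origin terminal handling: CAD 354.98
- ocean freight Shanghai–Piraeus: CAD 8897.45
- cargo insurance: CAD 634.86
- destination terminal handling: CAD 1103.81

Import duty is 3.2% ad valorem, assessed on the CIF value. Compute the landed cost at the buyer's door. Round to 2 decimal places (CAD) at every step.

Total landed cost: CAD 24481.90

CFR: the seller pays costs through ocean freight to the destination port, but not insurance.
Already in the invoice (seller's account under CFR): export clearance, origin terminal, freight — exclude.
CIF value = CFR price + insurance = 22018.33 + 634.86 = 22653.19
Import duty = 22653.19 × 3.2% = 724.90
Buyer bears: insurance 634.86 + destination terminal 1103.81 + duty 724.90 = 2463.57
Landed cost = invoice 22018.33 + 2463.57 = 24481.90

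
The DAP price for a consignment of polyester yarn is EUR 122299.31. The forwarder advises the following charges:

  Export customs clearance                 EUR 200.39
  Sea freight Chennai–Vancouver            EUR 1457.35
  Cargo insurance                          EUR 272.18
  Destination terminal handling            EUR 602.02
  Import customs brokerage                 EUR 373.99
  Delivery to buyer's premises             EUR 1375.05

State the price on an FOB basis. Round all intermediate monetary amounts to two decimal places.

Not relevant to the conversion: export clearance — on the seller under both DAP and FOB; already in the DAP price and stays in the FOB price. brokerage — on the buyer under both terms; not part of either seller's price.
From DAP to FOB, the seller no longer bears: freight, insurance, destination terminal, delivery.
FOB price = 122299.31 − 1457.35 − 272.18 − 602.02 − 1375.05 = 118592.71

FOB price: EUR 118592.71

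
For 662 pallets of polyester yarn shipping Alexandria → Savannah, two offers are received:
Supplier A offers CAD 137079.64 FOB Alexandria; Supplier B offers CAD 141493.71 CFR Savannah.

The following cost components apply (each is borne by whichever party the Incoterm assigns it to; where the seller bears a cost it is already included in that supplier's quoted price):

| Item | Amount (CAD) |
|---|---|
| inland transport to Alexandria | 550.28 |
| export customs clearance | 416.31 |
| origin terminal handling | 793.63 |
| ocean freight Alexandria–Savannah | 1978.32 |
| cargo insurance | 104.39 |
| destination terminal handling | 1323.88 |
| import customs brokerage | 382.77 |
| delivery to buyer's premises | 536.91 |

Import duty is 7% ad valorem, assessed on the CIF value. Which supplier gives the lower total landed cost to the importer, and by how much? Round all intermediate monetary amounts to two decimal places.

Supplier A (FOB):
CIF value = FOB price + freight + insurance = 137079.64 + 1978.32 + 104.39 = 139162.35
Import duty = 139162.35 × 7% = 9741.36
Buyer bears (A): 1978.32 + 104.39 + 1323.88 + 382.77 + 536.91 = 4326.27
Landed cost (A) = invoice 137079.64 + 4326.27 + duty 9741.36 = 151147.27
Supplier B (CFR):
CIF value = CFR price + insurance = 141493.71 + 104.39 = 141598.10
Import duty = 141598.10 × 7% = 9911.87
Buyer bears (B): 104.39 + 1323.88 + 382.77 + 536.91 = 2347.95
Landed cost (B) = invoice 141493.71 + 2347.95 + duty 9911.87 = 153753.53
Difference = |151147.27 − 153753.53| = 2606.26

Supplier A is cheaper by CAD 2606.26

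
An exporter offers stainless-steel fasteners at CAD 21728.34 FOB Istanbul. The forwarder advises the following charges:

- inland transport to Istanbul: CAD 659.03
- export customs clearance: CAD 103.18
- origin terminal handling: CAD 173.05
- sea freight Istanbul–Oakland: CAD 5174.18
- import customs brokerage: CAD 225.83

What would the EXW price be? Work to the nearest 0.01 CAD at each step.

Not relevant to the conversion: freight, brokerage — on the buyer under both terms; not part of either seller's price.
From FOB to EXW, the seller no longer bears: inland to port, export clearance, origin terminal.
EXW price = 21728.34 − 659.03 − 103.18 − 173.05 = 20793.08

EXW price: CAD 20793.08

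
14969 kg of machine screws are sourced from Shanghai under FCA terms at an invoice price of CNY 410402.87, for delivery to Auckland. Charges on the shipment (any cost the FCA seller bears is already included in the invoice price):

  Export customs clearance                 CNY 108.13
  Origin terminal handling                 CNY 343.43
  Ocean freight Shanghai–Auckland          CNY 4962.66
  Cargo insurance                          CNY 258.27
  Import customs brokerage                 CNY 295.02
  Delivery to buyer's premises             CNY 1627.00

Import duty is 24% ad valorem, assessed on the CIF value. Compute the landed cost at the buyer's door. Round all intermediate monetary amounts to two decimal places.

FCA: the seller delivers export-cleared goods to the carrier; the buyer bears costs from that point.
Already in the invoice (seller's account under FCA): export clearance — exclude.
CIF value = FCA price + origin terminal + freight + insurance = 410402.87 + 343.43 + 4962.66 + 258.27 = 415967.23
Import duty = 415967.23 × 24% = 99832.14
Buyer bears: origin terminal 343.43 + freight 4962.66 + insurance 258.27 + brokerage 295.02 + delivery 1627.00 + duty 99832.14 = 107318.52
Landed cost = invoice 410402.87 + 107318.52 = 517721.39

Total landed cost: CNY 517721.39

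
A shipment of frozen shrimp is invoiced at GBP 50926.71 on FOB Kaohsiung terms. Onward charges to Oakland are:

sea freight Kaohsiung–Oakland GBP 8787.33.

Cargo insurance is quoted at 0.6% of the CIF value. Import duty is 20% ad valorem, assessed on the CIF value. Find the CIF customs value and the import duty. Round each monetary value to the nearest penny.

CIF value: GBP 60074.49; import duty: GBP 12014.90

Let C be the CIF value. C = FOB price + freight + 0.6% × C
C − 0.6% × C = 50926.71 + 8787.33
0.994 × C = 59714.04
C = 59714.04 / 0.994 = 60074.49
Insurance premium = 0.6% × 60074.49 = 360.45
Import duty = 60074.49 × 20% = 12014.90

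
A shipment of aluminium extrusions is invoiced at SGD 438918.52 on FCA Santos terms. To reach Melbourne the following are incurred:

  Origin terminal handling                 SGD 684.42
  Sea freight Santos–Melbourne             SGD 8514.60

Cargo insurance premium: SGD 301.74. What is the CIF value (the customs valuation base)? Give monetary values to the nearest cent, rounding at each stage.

CIF value: SGD 448419.28

CIF = FCA price + pre-shipment costs + freight + insurance
CIF = 438918.52 + 684.42 + 8514.60 + 301.74 = 448419.28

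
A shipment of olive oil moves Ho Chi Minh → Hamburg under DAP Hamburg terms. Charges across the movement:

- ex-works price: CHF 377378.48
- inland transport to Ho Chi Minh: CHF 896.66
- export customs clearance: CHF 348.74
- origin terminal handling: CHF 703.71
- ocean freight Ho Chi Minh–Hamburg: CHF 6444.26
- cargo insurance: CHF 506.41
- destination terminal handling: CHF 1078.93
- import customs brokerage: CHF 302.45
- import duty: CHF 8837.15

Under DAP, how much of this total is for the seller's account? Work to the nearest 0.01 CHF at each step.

DAP: the seller bears all costs to the named destination except import duty and clearance.
Seller's account: goods 377378.48 + inland to port 896.66 + export clearance 348.74 + origin terminal 703.71 + freight 6444.26 + insurance 506.41 + destination terminal 1078.93 = 387357.19
Buyer's account: brokerage 302.45 + duty 8837.15 = 9139.60

Seller's account: CHF 387357.19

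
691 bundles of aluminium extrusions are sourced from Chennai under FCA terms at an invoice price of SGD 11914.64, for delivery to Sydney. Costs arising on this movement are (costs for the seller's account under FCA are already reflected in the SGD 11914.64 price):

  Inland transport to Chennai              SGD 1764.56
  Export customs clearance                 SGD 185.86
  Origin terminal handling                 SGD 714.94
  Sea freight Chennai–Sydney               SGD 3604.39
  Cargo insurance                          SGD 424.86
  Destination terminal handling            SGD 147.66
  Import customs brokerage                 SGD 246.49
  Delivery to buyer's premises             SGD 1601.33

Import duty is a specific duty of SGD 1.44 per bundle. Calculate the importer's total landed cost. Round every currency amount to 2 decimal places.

FCA: the seller delivers export-cleared goods to the carrier; the buyer bears costs from that point.
Already in the invoice (seller's account under FCA): inland to port, export clearance — exclude.
CIF value = FCA price + origin terminal + freight + insurance = 11914.64 + 714.94 + 3604.39 + 424.86 = 16658.83
Import duty = 691 × 1.44 = 995.04
Buyer bears: origin terminal 714.94 + freight 3604.39 + insurance 424.86 + destination terminal 147.66 + brokerage 246.49 + delivery 1601.33 + duty 995.04 = 7734.71
Landed cost = invoice 11914.64 + 7734.71 = 19649.35

Total landed cost: SGD 19649.35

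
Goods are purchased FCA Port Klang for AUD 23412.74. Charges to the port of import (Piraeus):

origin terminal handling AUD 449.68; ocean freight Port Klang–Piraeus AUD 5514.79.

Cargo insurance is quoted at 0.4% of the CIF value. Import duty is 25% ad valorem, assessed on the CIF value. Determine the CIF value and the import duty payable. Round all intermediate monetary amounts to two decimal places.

Let C be the CIF value. C = FCA price + pre-shipment costs + freight + 0.4% × C
C − 0.4% × C = 23412.74 + 449.68 + 5514.79
0.996 × C = 29377.21
C = 29377.21 / 0.996 = 29495.19
Insurance premium = 0.4% × 29495.19 = 117.98
Import duty = 29495.19 × 25% = 7373.80

CIF value: AUD 29495.19; import duty: AUD 7373.80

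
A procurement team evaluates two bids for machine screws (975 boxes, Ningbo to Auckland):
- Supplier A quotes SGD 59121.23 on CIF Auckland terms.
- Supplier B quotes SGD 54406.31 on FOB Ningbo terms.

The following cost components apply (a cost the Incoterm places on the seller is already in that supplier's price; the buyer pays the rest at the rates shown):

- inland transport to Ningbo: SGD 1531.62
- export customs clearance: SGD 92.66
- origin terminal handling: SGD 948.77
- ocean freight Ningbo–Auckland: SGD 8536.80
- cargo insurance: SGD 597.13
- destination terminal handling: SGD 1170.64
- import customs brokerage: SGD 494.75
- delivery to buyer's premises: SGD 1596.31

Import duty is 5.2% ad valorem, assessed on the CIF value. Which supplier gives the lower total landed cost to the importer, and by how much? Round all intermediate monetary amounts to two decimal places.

Supplier A is cheaper by SGD 4648.80

Supplier A (CIF):
The CIF price already equals the CIF value: 59121.23
Import duty = 59121.23 × 5.2% = 3074.30
Buyer bears (A): 1170.64 + 494.75 + 1596.31 = 3261.70
Landed cost (A) = invoice 59121.23 + 3261.70 + duty 3074.30 = 65457.23
Supplier B (FOB):
CIF value = FOB price + freight + insurance = 54406.31 + 8536.80 + 597.13 = 63540.24
Import duty = 63540.24 × 5.2% = 3304.09
Buyer bears (B): 8536.80 + 597.13 + 1170.64 + 494.75 + 1596.31 = 12395.63
Landed cost (B) = invoice 54406.31 + 12395.63 + duty 3304.09 = 70106.03
Difference = |65457.23 − 70106.03| = 4648.80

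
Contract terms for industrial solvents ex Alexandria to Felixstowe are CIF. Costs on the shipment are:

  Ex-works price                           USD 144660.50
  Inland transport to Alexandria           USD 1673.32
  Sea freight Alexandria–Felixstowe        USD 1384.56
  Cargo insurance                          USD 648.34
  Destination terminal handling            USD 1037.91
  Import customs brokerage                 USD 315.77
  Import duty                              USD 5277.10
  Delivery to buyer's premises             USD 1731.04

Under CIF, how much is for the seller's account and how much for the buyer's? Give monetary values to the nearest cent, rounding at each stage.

CIF: the seller pays costs through ocean freight and marine insurance to the destination port.
Seller's account: goods 144660.50 + inland to port 1673.32 + freight 1384.56 + insurance 648.34 = 148366.72
Buyer's account: destination terminal 1037.91 + brokerage 315.77 + duty 5277.10 + delivery 1731.04 = 8361.82

Seller: USD 148366.72; buyer: USD 8361.82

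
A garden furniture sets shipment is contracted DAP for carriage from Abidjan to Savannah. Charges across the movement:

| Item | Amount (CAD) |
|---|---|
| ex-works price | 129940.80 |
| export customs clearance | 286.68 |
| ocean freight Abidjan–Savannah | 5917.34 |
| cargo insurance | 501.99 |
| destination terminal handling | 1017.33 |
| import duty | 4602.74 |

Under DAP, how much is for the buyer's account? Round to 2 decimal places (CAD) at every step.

DAP: the seller bears all costs to the named destination except import duty and clearance.
Seller's account: goods 129940.80 + export clearance 286.68 + freight 5917.34 + insurance 501.99 + destination terminal 1017.33 = 137664.14
Buyer's account: duty 4602.74 = 4602.74

Buyer's account: CAD 4602.74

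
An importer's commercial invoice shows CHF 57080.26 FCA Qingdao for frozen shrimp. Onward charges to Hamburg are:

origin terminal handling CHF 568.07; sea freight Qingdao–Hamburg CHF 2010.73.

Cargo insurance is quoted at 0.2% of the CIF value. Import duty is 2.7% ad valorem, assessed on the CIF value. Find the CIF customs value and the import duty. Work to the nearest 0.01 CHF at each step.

Let C be the CIF value. C = FCA price + pre-shipment costs + freight + 0.2% × C
C − 0.2% × C = 57080.26 + 568.07 + 2010.73
0.998 × C = 59659.06
C = 59659.06 / 0.998 = 59778.62
Insurance premium = 0.2% × 59778.62 = 119.56
Import duty = 59778.62 × 2.7% = 1614.02

CIF value: CHF 59778.62; import duty: CHF 1614.02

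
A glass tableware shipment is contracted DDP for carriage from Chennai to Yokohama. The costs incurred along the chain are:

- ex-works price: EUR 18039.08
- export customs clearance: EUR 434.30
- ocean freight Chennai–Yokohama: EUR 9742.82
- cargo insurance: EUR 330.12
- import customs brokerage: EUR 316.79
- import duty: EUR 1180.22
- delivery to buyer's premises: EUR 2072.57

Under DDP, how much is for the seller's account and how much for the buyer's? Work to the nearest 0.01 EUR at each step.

DDP: the seller bears all costs including import duty.
Seller's account: goods 18039.08 + export clearance 434.30 + freight 9742.82 + insurance 330.12 + brokerage 316.79 + duty 1180.22 + delivery 2072.57 = 32115.90
Buyer's account: 0.00

Seller: EUR 32115.90; buyer: EUR 0.00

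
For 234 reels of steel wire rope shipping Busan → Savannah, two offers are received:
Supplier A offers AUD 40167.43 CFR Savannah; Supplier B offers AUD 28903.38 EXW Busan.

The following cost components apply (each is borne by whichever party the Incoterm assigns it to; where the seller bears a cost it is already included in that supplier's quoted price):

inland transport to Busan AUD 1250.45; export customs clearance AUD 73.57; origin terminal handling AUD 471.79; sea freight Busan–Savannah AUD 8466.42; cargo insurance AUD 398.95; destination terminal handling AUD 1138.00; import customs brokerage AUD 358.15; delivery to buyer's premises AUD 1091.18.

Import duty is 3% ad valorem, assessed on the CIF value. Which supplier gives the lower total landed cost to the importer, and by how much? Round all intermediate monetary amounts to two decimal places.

Supplier B is cheaper by AUD 1031.87

Supplier A (CFR):
CIF value = CFR price + insurance = 40167.43 + 398.95 = 40566.38
Import duty = 40566.38 × 3% = 1216.99
Buyer bears (A): 398.95 + 1138.00 + 358.15 + 1091.18 = 2986.28
Landed cost (A) = invoice 40167.43 + 2986.28 + duty 1216.99 = 44370.70
Supplier B (EXW):
CIF value = EXW price + inland to port + export clearance + origin terminal + freight + insurance = 28903.38 + 1250.45 + 73.57 + 471.79 + 8466.42 + 398.95 = 39564.56
Import duty = 39564.56 × 3% = 1186.94
Buyer bears (B): 1250.45 + 73.57 + 471.79 + 8466.42 + 398.95 + 1138.00 + 358.15 + 1091.18 = 13248.51
Landed cost (B) = invoice 28903.38 + 13248.51 + duty 1186.94 = 43338.83
Difference = |44370.70 − 43338.83| = 1031.87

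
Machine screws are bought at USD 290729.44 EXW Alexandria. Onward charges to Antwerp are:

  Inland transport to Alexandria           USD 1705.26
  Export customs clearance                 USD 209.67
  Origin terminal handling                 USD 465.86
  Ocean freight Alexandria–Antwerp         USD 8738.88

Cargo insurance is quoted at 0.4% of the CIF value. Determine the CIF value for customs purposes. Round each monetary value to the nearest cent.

CIF value: USD 303061.36

Let C be the CIF value. C = EXW price + pre-shipment costs + freight + 0.4% × C
C − 0.4% × C = 290729.44 + 1705.26 + 209.67 + 465.86 + 8738.88
0.996 × C = 301849.11
C = 301849.11 / 0.996 = 303061.36
Insurance premium = 0.4% × 303061.36 = 1212.25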